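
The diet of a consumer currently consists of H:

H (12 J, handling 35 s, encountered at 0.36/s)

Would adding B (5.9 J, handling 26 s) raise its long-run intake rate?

No

Intake rate on the current diet: R = (0.36×12) / (1 + 0.36×35) = 4.32/13.6 = 0.3176 J/s.
Profitability of B: 5.9/26 = 0.2269 J/s.
0.2269 < 0.3176, so adding B would lower the average — exclude it.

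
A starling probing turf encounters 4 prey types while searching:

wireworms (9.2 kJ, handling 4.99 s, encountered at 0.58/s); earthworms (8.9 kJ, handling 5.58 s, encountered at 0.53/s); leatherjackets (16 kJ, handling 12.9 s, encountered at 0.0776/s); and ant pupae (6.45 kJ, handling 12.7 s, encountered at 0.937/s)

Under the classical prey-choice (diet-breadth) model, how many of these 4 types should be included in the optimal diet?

2

E/h in descending order: wireworms 1.84, earthworms 1.59, leatherjackets 1.24, ant pupae 0.508 kJ/s. The optimal diet is the largest prefix of this list for which every included type satisfies E_i/h_i > R on the types above it.
Rate on top 1: 1.37. earthworms: 1.59 > 1.37 → include.
Rate on top 2: 1.467. leatherjackets: 1.24 < 1.467 → exclude; stop.
Optimal diet: wireworms, earthworms — 2 of 4 types.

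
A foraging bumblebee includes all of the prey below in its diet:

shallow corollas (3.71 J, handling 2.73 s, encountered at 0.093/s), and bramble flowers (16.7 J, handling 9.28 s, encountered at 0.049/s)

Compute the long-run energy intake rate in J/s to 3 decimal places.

R = (0.093×3.71 + 0.049×16.7) / (1 + 0.093×2.73 + 0.049×9.28) = 1.163/1.709 = 0.6809 J/s.

0.681 J/s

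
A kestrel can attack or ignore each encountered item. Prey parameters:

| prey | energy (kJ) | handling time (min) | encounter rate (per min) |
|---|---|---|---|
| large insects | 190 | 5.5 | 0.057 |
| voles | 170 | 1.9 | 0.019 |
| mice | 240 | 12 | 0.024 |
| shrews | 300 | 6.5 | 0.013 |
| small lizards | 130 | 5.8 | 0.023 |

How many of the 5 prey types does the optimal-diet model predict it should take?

Rank by E/h (kJ/min): voles 89.5, shrews 46.2, large insects 34.5, small lizards 22.4, mice 20. Include each in turn until the next type's E/h falls below the running intake rate.
Rate on top 1: 3.117. shrews: 46.2 > 3.117 → include.
Rate on top 2: 6.363. large insects: 34.5 > 6.363 → include.
Rate on top 3: 12.52. small lizards: 22.4 > 12.52 → include.
Rate on top 4: 13.37. mice: 20 > 13.37 → include.
Optimal diet: voles, shrews, large insects, small lizards, mice — 5 of 5 types.

5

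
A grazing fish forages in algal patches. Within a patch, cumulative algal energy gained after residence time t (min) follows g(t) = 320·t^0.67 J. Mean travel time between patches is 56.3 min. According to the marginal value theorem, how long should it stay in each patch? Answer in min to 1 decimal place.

114.3 min

Optimal t* satisfies g'(t*) = g(t*)/(T + t*).
g'(t) = 0.67·320·t^-0.33. Setting 0.67·320·t^-0.33 = 320·t^0.67/(56.3+t) gives 0.67(56.3+t) = t, so 0.33·t = 0.67×56.3.
t* = 0.67×56.3/0.33 = 114.3 min.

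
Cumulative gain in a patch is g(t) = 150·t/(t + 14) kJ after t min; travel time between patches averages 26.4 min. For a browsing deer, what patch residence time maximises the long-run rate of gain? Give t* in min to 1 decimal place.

19.2 min

Optimal t* satisfies g'(t*) = g(t*)/(T + t*).
g'(t) = 150·14/(t + 14)². Setting 150·14/(t+14)² = 150t/[(t+14)(26.4+t)] gives 14(26.4+t) = t(t+14), so t² = 14×26.4 = 369.6.
t* = √369.6 = 19.22 min.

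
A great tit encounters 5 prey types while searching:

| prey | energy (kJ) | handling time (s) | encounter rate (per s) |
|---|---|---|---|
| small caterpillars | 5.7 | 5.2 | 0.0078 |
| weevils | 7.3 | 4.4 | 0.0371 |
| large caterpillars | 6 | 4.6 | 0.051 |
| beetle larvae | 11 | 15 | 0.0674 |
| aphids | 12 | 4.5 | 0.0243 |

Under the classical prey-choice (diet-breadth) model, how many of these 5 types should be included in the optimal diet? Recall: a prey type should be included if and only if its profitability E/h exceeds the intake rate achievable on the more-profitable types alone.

5

E/h in descending order: aphids 2.67, weevils 1.66, large caterpillars 1.3, small caterpillars 1.1, beetle larvae 0.733 kJ/s. The optimal diet is the largest prefix of this list for which every included type satisfies E_i/h_i > R on the types above it.
Rate on top 1: 0.2629. weevils: 1.66 > 0.2629 → include.
Rate on top 2: 0.442. large caterpillars: 1.3 > 0.442 → include.
Rate on top 3: 0.5762. small caterpillars: 1.1 > 0.5762 → include.
Rate on top 4: 0.5898. beetle larvae: 0.733 > 0.5898 → include.
Optimal diet: aphids, weevils, large caterpillars, small caterpillars, beetle larvae — 5 of 5 types.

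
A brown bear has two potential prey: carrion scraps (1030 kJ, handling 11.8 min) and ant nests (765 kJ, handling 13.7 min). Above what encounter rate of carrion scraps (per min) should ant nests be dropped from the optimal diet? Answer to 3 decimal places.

0.150 per min

Drop ant nests once their profitability E₂/h₂ falls below the rate achievable on carrion scraps alone: E₂/h₂ = λE₁/(1 + λh₁).
Solve for λ: λE₁h₂ = E₂(1 + λh₁) → λ(E₁h₂ − E₂h₁) = E₂ → λ = E₂/(E₁h₂ − E₂h₁).
λ = 765/(1030×13.7 − 765×11.8) = 765/5084 = 0.1505 per min.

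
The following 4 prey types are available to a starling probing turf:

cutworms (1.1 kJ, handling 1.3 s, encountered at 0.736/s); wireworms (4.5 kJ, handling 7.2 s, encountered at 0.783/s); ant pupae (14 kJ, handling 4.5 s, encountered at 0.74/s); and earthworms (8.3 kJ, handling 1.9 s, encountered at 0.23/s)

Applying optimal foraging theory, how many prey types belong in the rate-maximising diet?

2

Rank by E/h (kJ/s): earthworms 4.37, ant pupae 3.11, cutworms 0.846, wireworms 0.625. Include each in turn until the next type's E/h falls below the running intake rate.
Rate on top 1: 1.328. ant pupae: 3.11 > 1.328 → include.
Rate on top 2: 2.574. cutworms: 0.846 < 2.574 → exclude; stop.
Optimal diet: earthworms, ant pupae — 2 of 4 types.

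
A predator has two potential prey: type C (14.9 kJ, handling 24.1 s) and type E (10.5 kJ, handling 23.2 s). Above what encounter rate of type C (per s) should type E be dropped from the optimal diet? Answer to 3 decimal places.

At the threshold, the rate on type C alone equals the profitability of type E: λ·14.9/(1 + λ·24.1) = 10.5/23.2 = 0.4526.
Rearranging, λ(14.9 − 0.4526×24.1) = 0.4526, so λ = 0.4526/3.993 = 0.1134 per s.

0.113 per s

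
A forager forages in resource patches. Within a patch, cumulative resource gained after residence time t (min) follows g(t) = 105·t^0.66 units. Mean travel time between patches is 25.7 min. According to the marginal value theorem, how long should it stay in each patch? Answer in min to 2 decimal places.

Maximise g(t)/(T+t): set derivative to zero → g'(t)(T+t) = g(t).
g'(t) = 0.66·105·t^-0.34. Setting 0.66·105·t^-0.34 = 105·t^0.66/(25.7+t) gives 0.66(25.7+t) = t, so 0.34·t = 0.66×25.7.
t* = 0.66×25.7/0.34 = 49.89 min.

49.89 min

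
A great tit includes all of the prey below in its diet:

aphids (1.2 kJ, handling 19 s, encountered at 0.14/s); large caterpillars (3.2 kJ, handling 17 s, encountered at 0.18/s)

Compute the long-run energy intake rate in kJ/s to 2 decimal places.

0.11 kJ/s

Energy encountered per unit search time: 0.14×1.2 + 0.18×3.2 = 0.744 kJ/s.
Handling time per unit search time: 0.14×19 + 0.18×17 = 5.72.
Rate = 0.744/(1 + 5.72) = 0.1107 kJ/s.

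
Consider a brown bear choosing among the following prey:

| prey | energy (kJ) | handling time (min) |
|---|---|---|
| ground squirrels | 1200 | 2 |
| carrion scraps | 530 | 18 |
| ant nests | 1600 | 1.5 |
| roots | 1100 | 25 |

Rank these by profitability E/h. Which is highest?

ant nests

In descending order of E/h:
ant nests: 1600/1.5 = 1.07e+03 kJ/min
ground squirrels: 1200/2 = 600 kJ/min
roots: 1100/25 = 44 kJ/min
carrion scraps: 530/18 = 29.4 kJ/min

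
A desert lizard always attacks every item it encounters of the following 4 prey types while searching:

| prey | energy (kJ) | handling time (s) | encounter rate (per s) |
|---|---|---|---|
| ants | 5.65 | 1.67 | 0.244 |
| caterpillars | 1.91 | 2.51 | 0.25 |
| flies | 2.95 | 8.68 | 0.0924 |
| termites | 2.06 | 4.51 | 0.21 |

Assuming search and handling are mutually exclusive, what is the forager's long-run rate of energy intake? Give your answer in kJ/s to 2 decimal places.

R = Σλ_iE_i / (1 + Σλ_ih_i)
Numerator: 0.244×5.65 + 0.25×1.91 + 0.0924×2.95 + 0.21×2.06 = 2.561
Denominator: 1 + 0.244×1.67 + 0.25×2.51 + 0.0924×8.68 + 0.21×4.51 = 3.784
R = 2.561/3.784 = 0.6769 kJ/s

0.68 kJ/s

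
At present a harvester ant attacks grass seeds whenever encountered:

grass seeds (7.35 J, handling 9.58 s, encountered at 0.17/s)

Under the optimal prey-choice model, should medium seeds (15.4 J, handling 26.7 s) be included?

Yes

Intake rate on the current diet: R = (0.17×7.35) / (1 + 0.17×9.58) = 1.25/2.629 = 0.4753 J/s.
medium seeds: E/h = 15.4/26.7 = 0.5768 J/s.
Since 0.5768 > R, including medium seeds increases the long-run rate.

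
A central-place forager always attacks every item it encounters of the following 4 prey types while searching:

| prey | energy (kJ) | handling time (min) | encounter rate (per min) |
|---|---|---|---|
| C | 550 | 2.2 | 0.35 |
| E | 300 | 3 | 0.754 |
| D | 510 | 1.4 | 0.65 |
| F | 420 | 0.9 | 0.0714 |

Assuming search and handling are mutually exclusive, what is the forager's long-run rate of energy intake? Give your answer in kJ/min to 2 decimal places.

155.84 kJ/min

R = Σλ_iE_i / (1 + Σλ_ih_i)
Numerator: 0.35×550 + 0.754×300 + 0.65×510 + 0.0714×420 = 780.2
Denominator: 1 + 0.35×2.2 + 0.754×3 + 0.65×1.4 + 0.0714×0.9 = 5.006
R = 780.2/5.006 = 155.8 kJ/min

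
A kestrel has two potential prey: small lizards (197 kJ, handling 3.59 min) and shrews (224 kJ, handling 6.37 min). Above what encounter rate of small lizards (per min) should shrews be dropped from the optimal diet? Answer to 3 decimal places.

0.497 per min

Drop shrews once their profitability E₂/h₂ falls below the rate achievable on small lizards alone: E₂/h₂ = λE₁/(1 + λh₁).
Solve for λ: λE₁h₂ = E₂(1 + λh₁) → λ(E₁h₂ − E₂h₁) = E₂ → λ = E₂/(E₁h₂ − E₂h₁).
λ = 224/(197×6.37 − 224×3.59) = 224/450.7 = 0.497 per min.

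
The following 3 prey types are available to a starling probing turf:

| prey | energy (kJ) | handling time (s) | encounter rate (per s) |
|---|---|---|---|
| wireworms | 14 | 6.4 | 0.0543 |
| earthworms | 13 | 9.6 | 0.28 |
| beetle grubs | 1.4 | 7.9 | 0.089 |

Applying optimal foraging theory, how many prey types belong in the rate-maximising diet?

2

Profitabilities (E/h, kJ/s): wireworms 2.19, earthworms 1.35, beetle grubs 0.177. Add prey in this order while the next type's profitability exceeds the intake rate on those already taken.
Rate on top 1: 0.5641. earthworms: 1.35 > 0.5641 → include.
Rate on top 2: 1.09. beetle grubs: 0.177 < 1.09 → exclude; stop.
Optimal diet: wireworms, earthworms — 2 of 3 types.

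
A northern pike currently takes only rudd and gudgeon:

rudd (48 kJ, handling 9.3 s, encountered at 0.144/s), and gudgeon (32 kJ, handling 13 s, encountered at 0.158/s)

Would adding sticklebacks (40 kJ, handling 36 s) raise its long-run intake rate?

No

Intake rate on the current diet: R = (0.144×48 + 0.158×32) / (1 + 0.144×9.3 + 0.158×13) = 11.97/4.393 = 2.724 kJ/s.
Profitability of sticklebacks: 40/36 = 1.111 kJ/s.
Since 1.111 < R, time spent handling sticklebacks is better spent searching.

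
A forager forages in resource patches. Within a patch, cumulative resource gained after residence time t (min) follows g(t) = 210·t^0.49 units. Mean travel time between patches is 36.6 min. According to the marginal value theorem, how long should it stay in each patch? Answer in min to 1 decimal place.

35.2 min

Optimal t* satisfies g'(t*) = g(t*)/(T + t*).
g'(t) = 0.49·210·t^-0.51. Setting 0.49·210·t^-0.51 = 210·t^0.49/(36.6+t) gives 0.49(36.6+t) = t, so 0.51·t = 0.49×36.6.
t* = 0.49×36.6/0.51 = 35.16 min.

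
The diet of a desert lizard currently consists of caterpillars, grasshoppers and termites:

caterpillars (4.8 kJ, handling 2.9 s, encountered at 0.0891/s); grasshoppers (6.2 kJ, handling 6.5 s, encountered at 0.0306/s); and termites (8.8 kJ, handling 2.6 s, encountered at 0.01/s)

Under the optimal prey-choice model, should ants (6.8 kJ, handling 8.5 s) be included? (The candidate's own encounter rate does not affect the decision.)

Yes

Intake rate on the current diet: R = (0.0891×4.8 + 0.0306×6.2 + 0.01×8.8) / (1 + 0.0891×2.9 + 0.0306×6.5 + 0.01×2.6) = 0.7054/1.483 = 0.4756 kJ/s.
Profitability of ants: 6.8/8.5 = 0.8 kJ/s.
0.8 > 0.4756, so adding ants raises the average — include it.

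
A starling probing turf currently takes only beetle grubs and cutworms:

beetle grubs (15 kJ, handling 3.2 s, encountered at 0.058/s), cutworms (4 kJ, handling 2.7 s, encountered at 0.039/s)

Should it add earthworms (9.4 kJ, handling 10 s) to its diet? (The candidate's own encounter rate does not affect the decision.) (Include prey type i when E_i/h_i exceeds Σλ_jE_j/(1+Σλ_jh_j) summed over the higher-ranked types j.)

Intake rate on the current diet: R = (0.058×15 + 0.039×4) / (1 + 0.058×3.2 + 0.039×2.7) = 1.026/1.291 = 0.7948 kJ/s.
Profitability of earthworms: 9.4/10 = 0.94 kJ/s.
0.94 > 0.7948, so adding earthworms raises the average — include it.

Yes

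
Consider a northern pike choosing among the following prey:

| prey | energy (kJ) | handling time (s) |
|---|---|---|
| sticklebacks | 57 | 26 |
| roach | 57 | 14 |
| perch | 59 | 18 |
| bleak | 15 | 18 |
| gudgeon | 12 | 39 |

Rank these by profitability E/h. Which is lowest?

Profitability E/h (kJ/s): sticklebacks = 57/26 = 2.19, roach = 57/14 = 4.07, perch = 59/18 = 3.28, bleak = 15/18 = 0.833, gudgeon = 12/39 = 0.308.
Ranked: roach > perch > sticklebacks > bleak > gudgeon.

gudgeon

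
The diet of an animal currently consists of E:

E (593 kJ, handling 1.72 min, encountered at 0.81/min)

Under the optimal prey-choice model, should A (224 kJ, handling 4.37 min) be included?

No

Intake rate on the current diet: R = (0.81×593) / (1 + 0.81×1.72) = 480.3/2.393 = 200.7 kJ/min.
Profitability of A: 224/4.37 = 51.26 kJ/min.
51.26 < 200.7, so adding A would lower the average — exclude it.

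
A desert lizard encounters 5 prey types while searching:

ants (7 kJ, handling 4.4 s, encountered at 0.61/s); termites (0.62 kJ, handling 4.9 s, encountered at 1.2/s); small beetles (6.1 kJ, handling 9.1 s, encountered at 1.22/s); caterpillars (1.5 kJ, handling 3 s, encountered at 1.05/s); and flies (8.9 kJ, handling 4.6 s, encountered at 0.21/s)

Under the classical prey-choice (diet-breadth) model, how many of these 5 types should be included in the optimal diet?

Rank by E/h (kJ/s): flies 1.93, ants 1.59, small beetles 0.67, caterpillars 0.5, termites 0.127. Include each in turn until the next type's E/h falls below the running intake rate.
Rate on top 1: 0.9507. ants: 1.59 > 0.9507 → include.
Rate on top 2: 1.32. small beetles: 0.67 < 1.32 → exclude; stop.
Optimal diet: flies, ants — 2 of 5 types.

2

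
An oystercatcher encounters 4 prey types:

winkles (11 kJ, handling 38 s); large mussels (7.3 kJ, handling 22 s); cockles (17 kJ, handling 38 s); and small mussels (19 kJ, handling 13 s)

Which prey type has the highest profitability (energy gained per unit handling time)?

Profitability E/h (kJ/s): winkles = 11/38 = 0.289, large mussels = 7.3/22 = 0.332, cockles = 17/38 = 0.447, small mussels = 19/13 = 1.46.
Ranked: small mussels > cockles > large mussels > winkles.

small mussels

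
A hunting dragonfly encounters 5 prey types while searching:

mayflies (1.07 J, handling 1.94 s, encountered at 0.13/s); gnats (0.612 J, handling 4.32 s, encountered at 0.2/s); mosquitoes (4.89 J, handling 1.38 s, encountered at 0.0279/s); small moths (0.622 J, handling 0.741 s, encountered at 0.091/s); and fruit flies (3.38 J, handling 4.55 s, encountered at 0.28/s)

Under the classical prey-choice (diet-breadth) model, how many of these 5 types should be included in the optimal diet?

4

E/h in descending order: mosquitoes 3.54, small moths 0.839, fruit flies 0.743, mayflies 0.552, gnats 0.142 J/s. The optimal diet is the largest prefix of this list for which every included type satisfies E_i/h_i > R on the types above it.
Rate on top 1: 0.1314. small moths: 0.839 > 0.1314 → include.
Rate on top 2: 0.1745. fruit flies: 0.743 > 0.1745 → include.
Rate on top 3: 0.4788. mayflies: 0.552 > 0.4788 → include.
Rate on top 4: 0.4857. gnats: 0.142 < 0.4857 → exclude; stop.
Optimal diet: mosquitoes, small moths, fruit flies, mayflies — 4 of 5 types.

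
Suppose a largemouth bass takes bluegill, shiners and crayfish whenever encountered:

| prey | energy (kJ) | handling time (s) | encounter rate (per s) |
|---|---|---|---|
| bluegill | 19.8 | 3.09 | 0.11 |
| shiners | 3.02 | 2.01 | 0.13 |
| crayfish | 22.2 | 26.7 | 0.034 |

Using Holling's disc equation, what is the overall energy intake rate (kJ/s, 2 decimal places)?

R = Σλ_iE_i / (1 + Σλ_ih_i)
Numerator: 0.11×19.8 + 0.13×3.02 + 0.034×22.2 = 3.325
Denominator: 1 + 0.11×3.09 + 0.13×2.01 + 0.034×26.7 = 2.509
R = 3.325/2.509 = 1.325 kJ/s

1.33 kJ/s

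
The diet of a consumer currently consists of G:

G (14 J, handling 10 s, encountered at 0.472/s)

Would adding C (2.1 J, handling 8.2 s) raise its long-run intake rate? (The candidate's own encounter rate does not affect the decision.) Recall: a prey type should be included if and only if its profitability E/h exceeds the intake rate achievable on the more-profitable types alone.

No

Intake rate on the current diet: R = (0.472×14) / (1 + 0.472×10) = 6.608/5.72 = 1.155 J/s.
Profitability of C: 2.1/8.2 = 0.2561 J/s.
Since 0.2561 < R, time spent handling C is better spent searching.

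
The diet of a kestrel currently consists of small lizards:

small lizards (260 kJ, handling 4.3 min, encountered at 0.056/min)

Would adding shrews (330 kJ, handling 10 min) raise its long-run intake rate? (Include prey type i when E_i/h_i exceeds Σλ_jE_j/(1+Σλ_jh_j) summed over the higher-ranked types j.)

Intake rate on the current diet: R = (0.056×260) / (1 + 0.056×4.3) = 14.56/1.241 = 11.73 kJ/min.
Profitability of shrews: 330/10 = 33 kJ/min.
Since 33 > R, including shrews increases the long-run rate.

Yes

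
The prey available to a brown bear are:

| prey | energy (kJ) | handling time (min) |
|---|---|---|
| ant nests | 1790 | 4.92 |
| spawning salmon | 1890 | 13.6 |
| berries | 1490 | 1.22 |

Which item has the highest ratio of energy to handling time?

Profitability E/h (kJ/min): ant nests = 1790/4.92 = 364, spawning salmon = 1890/13.6 = 139, berries = 1490/1.22 = 1.22e+03.
Ranked: berries > ant nests > spawning salmon.

berries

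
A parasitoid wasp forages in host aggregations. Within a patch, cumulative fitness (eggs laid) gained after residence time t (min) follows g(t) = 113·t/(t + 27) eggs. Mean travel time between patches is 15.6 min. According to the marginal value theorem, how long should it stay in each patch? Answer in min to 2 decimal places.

20.52 min

Maximise g(t)/(T+t): set derivative to zero → g'(t)(T+t) = g(t).
g'(t) = 113·27/(t + 27)². Setting 113·27/(t+27)² = 113t/[(t+27)(15.6+t)] gives 27(15.6+t) = t(t+27), so t² = 27×15.6 = 421.2.
t* = √421.2 = 20.52 min.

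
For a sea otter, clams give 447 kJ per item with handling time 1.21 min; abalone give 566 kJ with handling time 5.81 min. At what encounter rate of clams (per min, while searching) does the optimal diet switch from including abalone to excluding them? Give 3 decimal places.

0.296 per min

Drop abalone once their profitability E₂/h₂ falls below the rate achievable on clams alone: E₂/h₂ = λE₁/(1 + λh₁).
Solve for λ: λE₁h₂ = E₂(1 + λh₁) → λ(E₁h₂ − E₂h₁) = E₂ → λ = E₂/(E₁h₂ − E₂h₁).
λ = 566/(447×5.81 − 566×1.21) = 566/1912 = 0.296 per min.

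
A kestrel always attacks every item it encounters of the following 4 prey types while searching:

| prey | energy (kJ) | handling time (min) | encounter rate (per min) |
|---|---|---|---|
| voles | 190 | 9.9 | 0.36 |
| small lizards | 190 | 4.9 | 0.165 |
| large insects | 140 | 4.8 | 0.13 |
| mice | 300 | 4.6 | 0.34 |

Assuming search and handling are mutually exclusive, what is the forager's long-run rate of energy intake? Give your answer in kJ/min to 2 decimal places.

29.09 kJ/min

R = (0.36×190 + 0.165×190 + 0.13×140 + 0.34×300) / (1 + 0.36×9.9 + 0.165×4.9 + 0.13×4.8 + 0.34×4.6) = 220/7.561 = 29.09 kJ/min.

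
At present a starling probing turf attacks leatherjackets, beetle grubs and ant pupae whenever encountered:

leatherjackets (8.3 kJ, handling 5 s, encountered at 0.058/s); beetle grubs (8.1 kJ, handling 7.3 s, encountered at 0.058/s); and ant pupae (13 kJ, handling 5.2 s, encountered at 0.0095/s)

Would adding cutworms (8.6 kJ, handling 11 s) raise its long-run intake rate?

Current rate: (0.058×8.3 + 0.058×8.1 + 0.0095×13)/(1 + 0.058×5 + 0.058×7.3 + 0.0095×5.2) = 0.6097 kJ/s.
cutworms: E/h = 8.6/11 = 0.7818 kJ/s.
Since 0.7818 > R, including cutworms increases the long-run rate.

Yes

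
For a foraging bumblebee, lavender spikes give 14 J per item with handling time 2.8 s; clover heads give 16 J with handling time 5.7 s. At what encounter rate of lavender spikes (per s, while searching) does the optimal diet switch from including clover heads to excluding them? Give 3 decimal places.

At the threshold, the rate on lavender spikes alone equals the profitability of clover heads: λ·14/(1 + λ·2.8) = 16/5.7 = 2.807.
Rearranging, λ(14 − 2.807×2.8) = 2.807, so λ = 2.807/6.14 = 0.4571 per s.

0.457 per s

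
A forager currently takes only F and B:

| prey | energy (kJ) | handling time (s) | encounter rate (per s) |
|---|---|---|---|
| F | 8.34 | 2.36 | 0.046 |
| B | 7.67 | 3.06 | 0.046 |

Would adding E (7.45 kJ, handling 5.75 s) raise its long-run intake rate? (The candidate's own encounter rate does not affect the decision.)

Yes

Current rate: (0.046×8.34 + 0.046×7.67)/(1 + 0.046×2.36 + 0.046×3.06) = 0.5895 kJ/s.
Profitability of E: 7.45/5.75 = 1.296 kJ/s.
1.296 > 0.5895, so adding E raises the average — include it.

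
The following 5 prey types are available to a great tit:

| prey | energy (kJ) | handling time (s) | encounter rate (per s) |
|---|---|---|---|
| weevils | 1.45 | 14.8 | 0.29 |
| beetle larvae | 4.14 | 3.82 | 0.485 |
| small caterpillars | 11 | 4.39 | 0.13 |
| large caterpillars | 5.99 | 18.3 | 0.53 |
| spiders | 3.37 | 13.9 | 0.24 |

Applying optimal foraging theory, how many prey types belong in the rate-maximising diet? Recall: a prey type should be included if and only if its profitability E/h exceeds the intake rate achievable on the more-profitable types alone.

Profitabilities (E/h, kJ/s): small caterpillars 2.51, beetle larvae 1.08, large caterpillars 0.327, spiders 0.242, weevils 0.098. Add prey in this order while the next type's profitability exceeds the intake rate on those already taken.
Rate on top 1: 0.9104. beetle larvae: 1.08 > 0.9104 → include.
Rate on top 2: 1.004. large caterpillars: 0.327 < 1.004 → exclude; stop.
Optimal diet: small caterpillars, beetle larvae — 2 of 5 types.

2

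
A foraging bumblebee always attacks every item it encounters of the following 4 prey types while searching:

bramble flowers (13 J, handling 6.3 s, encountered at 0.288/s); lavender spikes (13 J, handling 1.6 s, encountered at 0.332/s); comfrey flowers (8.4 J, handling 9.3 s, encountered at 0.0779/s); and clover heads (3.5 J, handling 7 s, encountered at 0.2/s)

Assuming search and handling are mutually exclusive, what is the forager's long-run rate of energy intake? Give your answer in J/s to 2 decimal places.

R = Σλ_iE_i / (1 + Σλ_ih_i)
Numerator: 0.288×13 + 0.332×13 + 0.0779×8.4 + 0.2×3.5 = 9.414
Denominator: 1 + 0.288×6.3 + 0.332×1.6 + 0.0779×9.3 + 0.2×7 = 5.47
R = 9.414/5.47 = 1.721 J/s

1.72 J/s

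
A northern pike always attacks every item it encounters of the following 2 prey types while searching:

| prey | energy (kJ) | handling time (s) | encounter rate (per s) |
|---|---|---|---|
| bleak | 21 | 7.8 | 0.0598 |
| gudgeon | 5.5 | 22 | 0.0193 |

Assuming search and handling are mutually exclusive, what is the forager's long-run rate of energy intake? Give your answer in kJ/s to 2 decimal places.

0.72 kJ/s

Energy encountered per unit search time: 0.0598×21 + 0.0193×5.5 = 1.362 kJ/s.
Handling time per unit search time: 0.0598×7.8 + 0.0193×22 = 0.891.
Rate = 1.362/(1 + 0.891) = 0.7202 kJ/s.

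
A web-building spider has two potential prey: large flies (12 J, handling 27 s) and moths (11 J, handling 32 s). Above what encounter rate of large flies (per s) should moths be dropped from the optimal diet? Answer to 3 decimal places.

The zero-one rule: include moths iff E₂/h₂ > λE₁/(1+λh₁). Equality gives the switch point.
λE₁h₂ = E₂ + λE₂h₁ ⇒ λ = E₂/(E₁h₂ − E₂h₁) = 11/(384 − 297) = 0.1264 per s.

0.126 per s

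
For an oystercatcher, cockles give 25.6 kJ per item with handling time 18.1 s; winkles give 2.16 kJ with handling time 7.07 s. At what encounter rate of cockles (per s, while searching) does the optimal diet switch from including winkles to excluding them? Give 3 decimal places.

0.015 per s

At the threshold, the rate on cockles alone equals the profitability of winkles: λ·25.6/(1 + λ·18.1) = 2.16/7.07 = 0.3055.
Rearranging, λ(25.6 − 0.3055×18.1) = 0.3055, so λ = 0.3055/20.07 = 0.01522 per s.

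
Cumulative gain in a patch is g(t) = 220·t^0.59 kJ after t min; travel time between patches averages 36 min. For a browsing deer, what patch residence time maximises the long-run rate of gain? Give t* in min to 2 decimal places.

Optimal t* satisfies g'(t*) = g(t*)/(T + t*).
g'(t) = 0.59·220·t^-0.41. Setting 0.59·220·t^-0.41 = 220·t^0.59/(36+t) gives 0.59(36+t) = t, so 0.41·t = 0.59×36.
t* = 0.59×36/0.41 = 51.8 min.

51.80 min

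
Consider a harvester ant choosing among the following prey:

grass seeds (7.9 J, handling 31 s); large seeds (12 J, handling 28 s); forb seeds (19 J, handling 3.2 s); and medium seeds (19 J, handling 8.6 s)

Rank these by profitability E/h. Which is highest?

In descending order of E/h:
forb seeds: 19/3.2 = 5.94 J/s
medium seeds: 19/8.6 = 2.21 J/s
large seeds: 12/28 = 0.429 J/s
grass seeds: 7.9/31 = 0.255 J/s

forb seeds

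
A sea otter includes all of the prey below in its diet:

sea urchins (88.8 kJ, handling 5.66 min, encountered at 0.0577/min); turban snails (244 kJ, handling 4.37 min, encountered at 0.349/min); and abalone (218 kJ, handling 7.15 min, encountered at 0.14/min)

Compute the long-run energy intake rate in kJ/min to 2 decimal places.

31.35 kJ/min

R = (0.0577×88.8 + 0.349×244 + 0.14×218) / (1 + 0.0577×5.66 + 0.349×4.37 + 0.14×7.15) = 120.8/3.853 = 31.35 kJ/min.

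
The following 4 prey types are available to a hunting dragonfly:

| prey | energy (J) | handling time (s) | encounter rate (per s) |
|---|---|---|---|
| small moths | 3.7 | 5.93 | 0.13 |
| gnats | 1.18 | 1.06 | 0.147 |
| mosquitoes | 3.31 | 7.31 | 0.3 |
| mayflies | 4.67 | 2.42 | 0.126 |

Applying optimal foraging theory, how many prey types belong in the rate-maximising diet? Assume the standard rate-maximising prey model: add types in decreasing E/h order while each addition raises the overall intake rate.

Rank by E/h (J/s): mayflies 1.93, gnats 1.11, small moths 0.624, mosquitoes 0.453. Include each in turn until the next type's E/h falls below the running intake rate.
Rate on top 1: 0.4509. gnats: 1.11 > 0.4509 → include.
Rate on top 2: 0.5216. small moths: 0.624 > 0.5216 → include.
Rate on top 3: 0.5569. mosquitoes: 0.453 < 0.5569 → exclude; stop.
Optimal diet: mayflies, gnats, small moths — 3 of 4 types.

3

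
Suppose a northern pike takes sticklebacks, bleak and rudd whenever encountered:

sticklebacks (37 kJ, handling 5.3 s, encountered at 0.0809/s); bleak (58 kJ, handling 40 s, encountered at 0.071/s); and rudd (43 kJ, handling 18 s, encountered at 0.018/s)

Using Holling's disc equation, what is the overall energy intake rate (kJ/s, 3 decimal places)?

R = Σλ_iE_i / (1 + Σλ_ih_i)
Numerator: 0.0809×37 + 0.071×58 + 0.018×43 = 7.885
Denominator: 1 + 0.0809×5.3 + 0.071×40 + 0.018×18 = 4.593
R = 7.885/4.593 = 1.717 kJ/s

1.717 kJ/s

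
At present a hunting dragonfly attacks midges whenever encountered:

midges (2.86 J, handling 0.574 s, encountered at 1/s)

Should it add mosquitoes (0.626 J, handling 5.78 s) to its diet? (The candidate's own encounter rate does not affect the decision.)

Current rate: (1×2.86)/(1 + 1×0.574) = 1.817 J/s.
mosquitoes: E/h = 0.626/5.78 = 0.1083 J/s.
Since 0.1083 < R, time spent handling mosquitoes is better spent searching.

No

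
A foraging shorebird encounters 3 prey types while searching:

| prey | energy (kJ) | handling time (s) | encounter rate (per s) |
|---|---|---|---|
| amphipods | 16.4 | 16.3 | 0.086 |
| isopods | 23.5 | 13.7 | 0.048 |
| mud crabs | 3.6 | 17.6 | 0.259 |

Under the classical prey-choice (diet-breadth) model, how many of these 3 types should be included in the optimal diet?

2

Rank by E/h (kJ/s): isopods 1.72, amphipods 1.01, mud crabs 0.205. Include each in turn until the next type's E/h falls below the running intake rate.
Rate on top 1: 0.6805. amphipods: 1.01 > 0.6805 → include.
Rate on top 2: 0.8297. mud crabs: 0.205 < 0.8297 → exclude; stop.
Optimal diet: isopods, amphipods — 2 of 3 types.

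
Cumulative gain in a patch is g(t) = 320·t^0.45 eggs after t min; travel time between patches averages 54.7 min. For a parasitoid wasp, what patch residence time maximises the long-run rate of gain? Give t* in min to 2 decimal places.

Optimal t* satisfies g'(t*) = g(t*)/(T + t*).
g'(t) = 0.45·320·t^-0.55. Setting 0.45·320·t^-0.55 = 320·t^0.45/(54.7+t) gives 0.45(54.7+t) = t, so 0.55·t = 0.45×54.7.
t* = 0.45×54.7/0.55 = 44.75 min.

44.75 min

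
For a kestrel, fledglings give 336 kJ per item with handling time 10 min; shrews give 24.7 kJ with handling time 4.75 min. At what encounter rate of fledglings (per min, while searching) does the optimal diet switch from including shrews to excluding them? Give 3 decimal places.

The zero-one rule: include shrews iff E₂/h₂ > λE₁/(1+λh₁). Equality gives the switch point.
λE₁h₂ = E₂ + λE₂h₁ ⇒ λ = E₂/(E₁h₂ − E₂h₁) = 24.7/(1596 − 247) = 0.01831 per min.

0.018 per min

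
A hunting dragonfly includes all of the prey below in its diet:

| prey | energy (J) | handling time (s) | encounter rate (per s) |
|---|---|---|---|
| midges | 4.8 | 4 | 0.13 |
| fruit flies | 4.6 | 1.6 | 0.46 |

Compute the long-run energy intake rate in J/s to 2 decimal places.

R = (0.13×4.8 + 0.46×4.6) / (1 + 0.13×4 + 0.46×1.6) = 2.74/2.256 = 1.215 J/s.

1.21 J/s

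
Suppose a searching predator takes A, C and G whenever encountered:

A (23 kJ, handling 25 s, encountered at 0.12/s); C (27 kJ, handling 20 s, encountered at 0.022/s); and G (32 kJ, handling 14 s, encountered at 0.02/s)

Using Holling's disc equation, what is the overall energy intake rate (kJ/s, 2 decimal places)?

R = (0.12×23 + 0.022×27 + 0.02×32) / (1 + 0.12×25 + 0.022×20 + 0.02×14) = 3.994/4.72 = 0.8462 kJ/s.

0.85 kJ/s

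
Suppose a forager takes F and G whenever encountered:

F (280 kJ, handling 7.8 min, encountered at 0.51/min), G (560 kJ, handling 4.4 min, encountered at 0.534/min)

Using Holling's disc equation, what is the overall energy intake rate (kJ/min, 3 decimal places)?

60.298 kJ/min

R = Σλ_iE_i / (1 + Σλ_ih_i)
Numerator: 0.51×280 + 0.534×560 = 441.8
Denominator: 1 + 0.51×7.8 + 0.534×4.4 = 7.328
R = 441.8/7.328 = 60.3 kJ/min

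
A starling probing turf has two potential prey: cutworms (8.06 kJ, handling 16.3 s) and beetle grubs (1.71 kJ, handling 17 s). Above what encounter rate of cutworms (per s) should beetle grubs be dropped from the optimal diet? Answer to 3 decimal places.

Drop beetle grubs once their profitability E₂/h₂ falls below the rate achievable on cutworms alone: E₂/h₂ = λE₁/(1 + λh₁).
Solve for λ: λE₁h₂ = E₂(1 + λh₁) → λ(E₁h₂ − E₂h₁) = E₂ → λ = E₂/(E₁h₂ − E₂h₁).
λ = 1.71/(8.06×17 − 1.71×16.3) = 1.71/109.1 = 0.01567 per s.

0.016 per s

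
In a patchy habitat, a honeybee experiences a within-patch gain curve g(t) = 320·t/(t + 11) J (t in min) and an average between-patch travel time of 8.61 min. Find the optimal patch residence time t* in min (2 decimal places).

Maximise g(t)/(T+t): set derivative to zero → g'(t)(T+t) = g(t).
g'(t) = 320·11/(t + 11)². Setting 320·11/(t+11)² = 320t/[(t+11)(8.61+t)] gives 11(8.61+t) = t(t+11), so t² = 11×8.61 = 94.71.
t* = √94.71 = 9.732 min.

9.73 min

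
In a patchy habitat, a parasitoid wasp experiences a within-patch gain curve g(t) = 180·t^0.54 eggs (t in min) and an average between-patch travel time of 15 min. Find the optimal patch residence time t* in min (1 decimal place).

Optimal t* satisfies g'(t*) = g(t*)/(T + t*).
g'(t) = 0.54·180·t^-0.46. Setting 0.54·180·t^-0.46 = 180·t^0.54/(15+t) gives 0.54(15+t) = t, so 0.46·t = 0.54×15.
t* = 0.54×15/0.46 = 17.61 min.

17.6 min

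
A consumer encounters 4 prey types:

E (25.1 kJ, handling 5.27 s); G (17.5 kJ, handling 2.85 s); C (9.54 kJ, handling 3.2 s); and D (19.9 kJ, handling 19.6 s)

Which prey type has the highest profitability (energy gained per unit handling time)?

Profitability E/h (kJ/s): E = 25.1/5.27 = 4.76, G = 17.5/2.85 = 6.14, C = 9.54/3.2 = 2.98, D = 19.9/19.6 = 1.02.
Ranked: G > E > C > D.

G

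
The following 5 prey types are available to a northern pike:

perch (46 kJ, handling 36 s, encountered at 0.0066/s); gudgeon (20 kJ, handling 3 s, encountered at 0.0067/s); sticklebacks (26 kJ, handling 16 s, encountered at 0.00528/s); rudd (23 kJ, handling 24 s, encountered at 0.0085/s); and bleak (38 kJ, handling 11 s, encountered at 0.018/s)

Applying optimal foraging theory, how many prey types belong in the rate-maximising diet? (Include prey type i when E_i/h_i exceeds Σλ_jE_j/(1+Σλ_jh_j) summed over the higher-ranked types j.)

Profitabilities (E/h, kJ/s): gudgeon 6.67, bleak 3.45, sticklebacks 1.62, perch 1.28, rudd 0.958. Add prey in this order while the next type's profitability exceeds the intake rate on those already taken.
Rate on top 1: 0.1314. bleak: 3.45 > 0.1314 → include.
Rate on top 2: 0.6715. sticklebacks: 1.62 > 0.6715 → include.
Rate on top 3: 0.7334. perch: 1.28 > 0.7334 → include.
Rate on top 4: 0.8174. rudd: 0.958 > 0.8174 → include.
Optimal diet: gudgeon, bleak, sticklebacks, perch, rudd — 5 of 5 types.

5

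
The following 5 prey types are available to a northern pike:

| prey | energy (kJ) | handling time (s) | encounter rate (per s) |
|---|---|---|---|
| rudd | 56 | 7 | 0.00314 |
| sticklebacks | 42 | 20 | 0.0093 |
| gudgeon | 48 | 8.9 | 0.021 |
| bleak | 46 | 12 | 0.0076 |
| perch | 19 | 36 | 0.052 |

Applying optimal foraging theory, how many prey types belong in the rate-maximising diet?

4

E/h in descending order: rudd 8, gudgeon 5.39, bleak 3.83, sticklebacks 2.1, perch 0.528 kJ/s. The optimal diet is the largest prefix of this list for which every included type satisfies E_i/h_i > R on the types above it.
Rate on top 1: 0.1721. gudgeon: 5.39 > 0.1721 → include.
Rate on top 2: 0.9793. bleak: 3.83 > 0.9793 → include.
Rate on top 3: 1.179. sticklebacks: 2.1 > 1.179 → include.
Rate on top 4: 1.295. perch: 0.528 < 1.295 → exclude; stop.
Optimal diet: rudd, gudgeon, bleak, sticklebacks — 4 of 5 types.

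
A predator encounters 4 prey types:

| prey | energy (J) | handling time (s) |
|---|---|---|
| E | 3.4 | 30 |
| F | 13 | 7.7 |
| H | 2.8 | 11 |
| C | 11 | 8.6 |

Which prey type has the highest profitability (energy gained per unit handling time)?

Profitability E/h (J/s): E = 3.4/30 = 0.113, F = 13/7.7 = 1.69, H = 2.8/11 = 0.255, C = 11/8.6 = 1.28.
Ranked: F > C > H > E.

F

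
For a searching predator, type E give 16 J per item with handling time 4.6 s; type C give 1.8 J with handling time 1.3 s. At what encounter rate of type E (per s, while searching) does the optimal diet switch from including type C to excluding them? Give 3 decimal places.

0.144 per s

At the threshold, the rate on type E alone equals the profitability of type C: λ·16/(1 + λ·4.6) = 1.8/1.3 = 1.385.
Rearranging, λ(16 − 1.385×4.6) = 1.385, so λ = 1.385/9.631 = 0.1438 per s.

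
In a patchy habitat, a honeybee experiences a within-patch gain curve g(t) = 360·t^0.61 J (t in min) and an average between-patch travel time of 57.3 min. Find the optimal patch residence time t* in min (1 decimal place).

89.6 min

Maximise g(t)/(T+t): set derivative to zero → g'(t)(T+t) = g(t).
g'(t) = 0.61·360·t^-0.39. Setting 0.61·360·t^-0.39 = 360·t^0.61/(57.3+t) gives 0.61(57.3+t) = t, so 0.39·t = 0.61×57.3.
t* = 0.61×57.3/0.39 = 89.62 min.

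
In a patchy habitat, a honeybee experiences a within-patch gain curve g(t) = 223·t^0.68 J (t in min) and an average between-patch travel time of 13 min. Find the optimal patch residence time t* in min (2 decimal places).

Maximise g(t)/(T+t): set derivative to zero → g'(t)(T+t) = g(t).
g'(t) = 0.68·223·t^-0.32. Setting 0.68·223·t^-0.32 = 223·t^0.68/(13+t) gives 0.68(13+t) = t, so 0.32·t = 0.68×13.
t* = 0.68×13/0.32 = 27.63 min.

27.63 min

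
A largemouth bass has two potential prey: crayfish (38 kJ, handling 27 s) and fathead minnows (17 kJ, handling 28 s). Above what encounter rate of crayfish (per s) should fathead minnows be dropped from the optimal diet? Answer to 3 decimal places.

0.028 per s

Drop fathead minnows once their profitability E₂/h₂ falls below the rate achievable on crayfish alone: E₂/h₂ = λE₁/(1 + λh₁).
Solve for λ: λE₁h₂ = E₂(1 + λh₁) → λ(E₁h₂ − E₂h₁) = E₂ → λ = E₂/(E₁h₂ − E₂h₁).
λ = 17/(38×28 − 17×27) = 17/605 = 0.0281 per s.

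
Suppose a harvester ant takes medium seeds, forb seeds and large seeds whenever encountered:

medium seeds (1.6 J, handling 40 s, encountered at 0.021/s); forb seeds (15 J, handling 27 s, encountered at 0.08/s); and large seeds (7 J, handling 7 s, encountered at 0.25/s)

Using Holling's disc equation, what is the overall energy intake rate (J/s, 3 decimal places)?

0.519 J/s

R = Σλ_iE_i / (1 + Σλ_ih_i)
Numerator: 0.021×1.6 + 0.08×15 + 0.25×7 = 2.984
Denominator: 1 + 0.021×40 + 0.08×27 + 0.25×7 = 5.75
R = 2.984/5.75 = 0.5189 J/s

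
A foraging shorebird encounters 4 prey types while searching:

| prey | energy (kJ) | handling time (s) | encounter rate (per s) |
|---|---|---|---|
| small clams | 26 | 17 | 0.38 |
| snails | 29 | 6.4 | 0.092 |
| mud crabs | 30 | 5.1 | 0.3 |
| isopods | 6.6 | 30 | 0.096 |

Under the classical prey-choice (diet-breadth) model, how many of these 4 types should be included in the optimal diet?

Rank by E/h (kJ/s): mud crabs 5.88, snails 4.53, small clams 1.53, isopods 0.22. Include each in turn until the next type's E/h falls below the running intake rate.
Rate on top 1: 3.557. snails: 4.53 > 3.557 → include.
Rate on top 2: 3.741. small clams: 1.53 < 3.741 → exclude; stop.
Optimal diet: mud crabs, snails — 2 of 4 types.

2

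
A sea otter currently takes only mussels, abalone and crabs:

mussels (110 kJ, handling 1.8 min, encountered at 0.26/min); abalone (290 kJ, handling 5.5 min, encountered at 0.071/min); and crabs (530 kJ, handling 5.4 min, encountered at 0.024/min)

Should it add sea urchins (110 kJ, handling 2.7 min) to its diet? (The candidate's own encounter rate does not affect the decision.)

Yes

Current rate: (0.26×110 + 0.071×290 + 0.024×530)/(1 + 0.26×1.8 + 0.071×5.5 + 0.024×5.4) = 31.14 kJ/min.
Profitability of sea urchins: 110/2.7 = 40.74 kJ/min.
40.74 > 31.14, so adding sea urchins raises the average — include it.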